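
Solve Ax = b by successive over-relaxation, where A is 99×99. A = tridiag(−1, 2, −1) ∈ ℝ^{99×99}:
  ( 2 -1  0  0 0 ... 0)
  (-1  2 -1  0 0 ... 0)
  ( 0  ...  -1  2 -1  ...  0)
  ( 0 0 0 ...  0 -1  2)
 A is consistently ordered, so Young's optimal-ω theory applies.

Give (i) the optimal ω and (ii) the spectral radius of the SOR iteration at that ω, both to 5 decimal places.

ω* = 1.93909, ρ_SOR = 0.93909

[ρ_J] n=99: ρ(B_J) = cos(π/(n+1)) = cos(π/100) = 0.99951.
√(1−ρ_J²) = |sin(π/100)| = 0.031411
ω* = 2/(1+0.031411) = 1.93909
and ρ(B_{ω*}) = 1.93909 − 1 = 0.93909.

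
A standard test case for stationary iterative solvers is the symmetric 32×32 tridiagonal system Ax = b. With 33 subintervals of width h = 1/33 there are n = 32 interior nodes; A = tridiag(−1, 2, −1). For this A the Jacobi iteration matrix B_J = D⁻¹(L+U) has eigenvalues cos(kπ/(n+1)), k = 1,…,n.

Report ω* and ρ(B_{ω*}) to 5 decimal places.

With n=32, ρ(Jacobi) = cos(π/33) = 0.99547.
1 − cos²(π/33) = sin²(π/33) ⇒ √(1−ρ_J²) = sin(π/33) = 0.095056.
Young: ω* = 2/(1+√(1−ρ_J²)) = 2/(1+0.095056) = 2/1.095056 = 1.82639.
ρ(B_{ω*}) = ω*−1 = 0.82639

ω* = 1.82639, ρ_SOR = 0.82639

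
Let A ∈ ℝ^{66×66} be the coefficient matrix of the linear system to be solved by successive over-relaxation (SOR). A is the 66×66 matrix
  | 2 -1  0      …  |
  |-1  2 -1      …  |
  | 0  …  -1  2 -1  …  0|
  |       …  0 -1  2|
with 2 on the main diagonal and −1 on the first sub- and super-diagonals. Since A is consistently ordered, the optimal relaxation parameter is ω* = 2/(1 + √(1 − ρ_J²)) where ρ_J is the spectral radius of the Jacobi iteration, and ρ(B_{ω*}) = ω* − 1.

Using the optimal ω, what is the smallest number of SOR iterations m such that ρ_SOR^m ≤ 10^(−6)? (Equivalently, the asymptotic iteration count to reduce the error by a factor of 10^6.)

m = 148

With n=66, ρ(Jacobi) = cos(π/67) = 0.9989009.
√(1 − cos²(π/67)) = sin(π/67) ≈ 0.0468723.
ω* = 2/(1+0.0468723) = 1.9104527
ρ_SOR = ω* − 1 = 1.9104527 − 1 = 0.9104527.
ρ_SOR^m ≤ 10^(−6) ⇔ m ≥ 6·ln10/(−ln 0.9104527) = 13.8155/0.0938133 = 147.266; m = ⌈147.266⌉ = 148.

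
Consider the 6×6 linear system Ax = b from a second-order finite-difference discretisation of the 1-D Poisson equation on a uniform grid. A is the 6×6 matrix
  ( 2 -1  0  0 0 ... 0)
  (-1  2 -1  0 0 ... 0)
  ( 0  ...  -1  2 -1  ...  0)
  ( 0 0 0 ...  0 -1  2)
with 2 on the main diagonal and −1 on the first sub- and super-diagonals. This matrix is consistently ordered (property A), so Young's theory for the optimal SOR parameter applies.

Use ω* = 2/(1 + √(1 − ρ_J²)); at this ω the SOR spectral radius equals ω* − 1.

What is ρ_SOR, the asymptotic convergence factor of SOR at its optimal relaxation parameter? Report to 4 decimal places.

n=6: λ(B_J) = 1 − λ(A)/2 = cos(kπ/7); k=1 gives ρ_J = 0.9010.
√(1−ρ_J²) simplifies to sin(π/7) = 0.43388.
ω* = 2/(1 + 0.43388) = 2/1.43388 = 1.3948.
ρ_SOR = ω* − 1 ≈ 0.3948.

ρ_SOR = 0.3948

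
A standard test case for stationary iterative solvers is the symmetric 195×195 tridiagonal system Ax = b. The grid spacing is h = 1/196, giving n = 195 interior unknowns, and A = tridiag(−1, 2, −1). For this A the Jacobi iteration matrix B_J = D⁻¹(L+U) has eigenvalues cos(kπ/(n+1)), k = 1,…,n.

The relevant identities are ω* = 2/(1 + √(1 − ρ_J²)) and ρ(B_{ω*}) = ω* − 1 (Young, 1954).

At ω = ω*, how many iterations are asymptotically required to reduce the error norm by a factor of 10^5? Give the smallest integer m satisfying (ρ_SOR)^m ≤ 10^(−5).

n=195: λ(B_J) = 1 − λ(A)/2 = cos(kπ/196); k=1 gives ρ_J = 0.9998715.
√(1 − cos²(π/196)) = sin(π/196) ≈ 0.0160278.
ω* = 2/(1+0.0160278) = 1.9684501
At ω = 1.9684501 every |λ(B_ω)| = ω−1, so ρ_SOR = 0.9684501.
(0.9684501)^m ≤ 10^{−5}  ⇒  m·ln(0.9684501) ≤ −5·ln10  ⇒  m ≥ 359.124  ⇒  m = 360

m = 360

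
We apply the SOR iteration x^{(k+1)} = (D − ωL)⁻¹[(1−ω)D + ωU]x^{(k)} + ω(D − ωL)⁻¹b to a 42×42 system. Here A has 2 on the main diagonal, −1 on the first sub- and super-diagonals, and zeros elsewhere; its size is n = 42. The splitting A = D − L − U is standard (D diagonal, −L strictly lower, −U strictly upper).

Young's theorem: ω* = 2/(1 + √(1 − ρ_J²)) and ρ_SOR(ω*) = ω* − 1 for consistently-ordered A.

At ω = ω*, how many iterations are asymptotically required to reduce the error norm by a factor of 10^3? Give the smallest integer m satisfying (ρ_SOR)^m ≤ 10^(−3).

ρ_J = max_k |cos(kπ/43)| = cos(π/43) = 0.9973323
root = sin(π/43) = 0.0729953  (since 1−cos² = sin²).
Young: ω* = 2/(1+√(1−ρ_J²)) = 2/(1+0.0729953) = 2/1.0729953 = 1.8639411.
ρ_SOR = ω* − 1 = 1.8639411 − 1 = 0.8639411.
3·ln10 = 6.90776; −ln(0.8639411) = 0.146251; m = ⌈6.90776/0.146251⌉ = ⌈47.232⌉ = 48.

m = 48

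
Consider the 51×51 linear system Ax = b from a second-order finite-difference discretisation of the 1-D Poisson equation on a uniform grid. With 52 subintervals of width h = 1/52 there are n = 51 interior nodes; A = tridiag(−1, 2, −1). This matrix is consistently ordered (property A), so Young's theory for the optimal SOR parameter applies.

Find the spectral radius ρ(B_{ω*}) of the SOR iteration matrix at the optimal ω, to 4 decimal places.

With n=51, ρ(Jacobi) = cos(π/52) = 0.9982.
√(1−ρ_J²) simplifies to sin(π/52) = 0.06038.
ω* = 2/(1 + 0.06038) = 2/1.06038 = 1.8861.
ρ_SOR = ω* − 1 = 1.8861 − 1 = 0.8861.

ρ_SOR = 0.8861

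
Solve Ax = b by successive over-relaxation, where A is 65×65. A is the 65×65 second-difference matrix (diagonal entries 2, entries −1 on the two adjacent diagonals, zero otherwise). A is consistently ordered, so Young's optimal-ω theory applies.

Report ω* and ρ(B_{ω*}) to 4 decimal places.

B_J for the 65×65 system has eigenvalues cos(kπ/66); ρ_J = cos(π/66) = 0.9989.
√(1−ρ_J²) = |sin(π/66)| = 0.04758
Young: ω* = 2/(1+√(1−ρ_J²)) = 2/(1+0.04758) = 2/1.04758 = 1.9092.
ρ_SOR = ω* − 1 = 1.9092 − 1 = 0.9092.

ω* = 1.9092, ρ_SOR = 0.9092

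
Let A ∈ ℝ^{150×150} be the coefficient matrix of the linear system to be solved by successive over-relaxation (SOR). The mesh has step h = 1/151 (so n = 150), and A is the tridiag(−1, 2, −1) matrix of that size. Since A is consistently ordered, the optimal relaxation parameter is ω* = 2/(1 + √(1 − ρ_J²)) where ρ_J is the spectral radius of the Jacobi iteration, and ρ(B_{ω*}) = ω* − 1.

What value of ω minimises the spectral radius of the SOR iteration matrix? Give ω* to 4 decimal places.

ω* = 1.9592

B_J for the 150×150 system has eigenvalues cos(kπ/151); ρ_J = cos(π/151) = 0.9998.
√(1−ρ_J²) simplifies to sin(π/151) = 0.02080.
ω* = 2/(1 + 0.02080) = 2/1.02080 = 1.9592.
and ρ(B_{ω*}) = 1.9592 − 1 = 0.9592.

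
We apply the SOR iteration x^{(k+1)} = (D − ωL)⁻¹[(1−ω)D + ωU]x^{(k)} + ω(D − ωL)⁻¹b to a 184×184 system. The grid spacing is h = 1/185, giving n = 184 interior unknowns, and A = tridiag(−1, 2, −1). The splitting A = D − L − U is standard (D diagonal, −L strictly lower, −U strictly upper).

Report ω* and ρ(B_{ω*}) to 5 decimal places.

ω* = 1.96661, ρ_SOR = 0.96661

spectrum of D⁻¹(L+U) = {cos(kπ/185) : 1≤k≤184}; ρ_J = cos(π/185) = 0.99986.
√(1−ρ_J²) simplifies to sin(π/185) = 0.016981.
[ω*] 2 ÷ (1 + 0.016981) = 2 ÷ 1.016981 = 1.96661.
[ρ_SOR] ω* − 1 = 0.96661.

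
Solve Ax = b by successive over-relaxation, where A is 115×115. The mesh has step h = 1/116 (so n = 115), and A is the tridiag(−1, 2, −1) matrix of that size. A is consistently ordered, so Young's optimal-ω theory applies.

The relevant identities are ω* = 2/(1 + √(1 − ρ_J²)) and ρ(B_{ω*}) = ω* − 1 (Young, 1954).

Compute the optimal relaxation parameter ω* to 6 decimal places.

ω* = 1.947269

[ρ_J] n=115: ρ(B_J) = cos(π/(n+1)) = cos(π/116) = 0.999633.
√(1−ρ_J²) simplifies to sin(π/116) = 0.0270794.
ω* = 2/(1 + 0.0270794) = 2/1.0270794 = 1.947269.
[ρ_SOR] ω* − 1 = 0.947269.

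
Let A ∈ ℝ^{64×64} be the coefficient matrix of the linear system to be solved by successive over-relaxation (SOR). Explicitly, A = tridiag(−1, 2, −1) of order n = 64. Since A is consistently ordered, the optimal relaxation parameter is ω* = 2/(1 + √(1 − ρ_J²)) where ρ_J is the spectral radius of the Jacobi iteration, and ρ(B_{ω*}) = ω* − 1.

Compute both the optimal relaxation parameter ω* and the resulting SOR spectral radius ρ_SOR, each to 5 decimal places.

[ρ_J] n=64: ρ(B_J) = cos(π/(n+1)) = cos(π/65) = 0.99883.
√(1−ρ_J²) = |sin(π/65)| = 0.048313
Young: ω* = 2/(1+√(1−ρ_J²)) = 2/(1+0.048313) = 2/1.048313 = 1.90783.
Hence ρ(B_{ω*}) = 1.90783 − 1 = 0.90783.

ω* = 1.90783, ρ_SOR = 0.90783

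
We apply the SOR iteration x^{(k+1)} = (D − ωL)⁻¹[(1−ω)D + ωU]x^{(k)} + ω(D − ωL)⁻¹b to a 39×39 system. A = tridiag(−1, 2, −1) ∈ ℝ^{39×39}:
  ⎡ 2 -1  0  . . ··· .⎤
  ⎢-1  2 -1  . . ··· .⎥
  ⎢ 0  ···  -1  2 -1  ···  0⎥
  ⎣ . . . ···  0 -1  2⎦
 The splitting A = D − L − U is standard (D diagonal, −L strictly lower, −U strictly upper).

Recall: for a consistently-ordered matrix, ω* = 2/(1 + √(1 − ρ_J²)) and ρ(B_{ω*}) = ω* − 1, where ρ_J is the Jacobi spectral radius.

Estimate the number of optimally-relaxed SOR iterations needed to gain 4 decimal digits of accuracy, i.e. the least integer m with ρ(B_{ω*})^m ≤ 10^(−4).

spectrum of D⁻¹(L+U) = {cos(kπ/40) : 1≤k≤39}; ρ_J = cos(π/40) = 0.9969173.
√(1−ρ_J²) simplifies to sin(π/40) = 0.0784591.
[ω*] 2 ÷ (1 + 0.0784591) = 2 ÷ 1.0784591 = 1.8544978.
At ω = 1.8544978 every |λ(B_ω)| = ω−1, so ρ_SOR = 0.8544978.
4·ln10 = 9.21034; −ln(0.8544978) = 0.157241; m = ⌈9.21034/0.157241⌉ = ⌈58.575⌉ = 59.

m = 59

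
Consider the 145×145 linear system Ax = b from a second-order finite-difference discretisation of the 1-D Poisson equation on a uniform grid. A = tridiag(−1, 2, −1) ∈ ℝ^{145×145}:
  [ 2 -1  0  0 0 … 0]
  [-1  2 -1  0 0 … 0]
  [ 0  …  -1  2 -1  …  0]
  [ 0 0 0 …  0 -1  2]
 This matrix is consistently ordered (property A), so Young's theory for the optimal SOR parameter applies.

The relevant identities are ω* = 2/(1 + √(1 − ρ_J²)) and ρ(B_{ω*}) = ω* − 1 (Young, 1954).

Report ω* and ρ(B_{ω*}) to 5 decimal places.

With n=145, ρ(Jacobi) = cos(π/146) = 0.99977.
√(1−ρ_J²) simplifies to sin(π/146) = 0.021516.
[ω*] 2 ÷ (1 + 0.021516) = 2 ÷ 1.021516 = 1.95787.
and ρ(B_{ω*}) = 1.95787 − 1 = 0.95787.

ω* = 1.95787, ρ_SOR = 0.95787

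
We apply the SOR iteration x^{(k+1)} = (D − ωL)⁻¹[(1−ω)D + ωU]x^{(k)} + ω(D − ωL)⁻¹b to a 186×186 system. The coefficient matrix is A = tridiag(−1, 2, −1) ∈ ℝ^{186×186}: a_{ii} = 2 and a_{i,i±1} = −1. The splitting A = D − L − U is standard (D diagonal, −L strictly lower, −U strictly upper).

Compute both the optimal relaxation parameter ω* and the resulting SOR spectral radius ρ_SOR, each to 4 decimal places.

ω* = 1.9670, ρ_SOR = 0.9670

B_J for the 186×186 system has eigenvalues cos(kπ/187); ρ_J = cos(π/187) = 0.9999.
√(1 − cos²(π/187)) = sin(π/187) ≈ 0.01680.
Then 2/(1+√(1−ρ_J²)) = 2/(1+0.01680); ω* = 2/1.01680 = 1.9670.
ρ_SOR = ω* − 1 = 1.9670 − 1 = 0.9670.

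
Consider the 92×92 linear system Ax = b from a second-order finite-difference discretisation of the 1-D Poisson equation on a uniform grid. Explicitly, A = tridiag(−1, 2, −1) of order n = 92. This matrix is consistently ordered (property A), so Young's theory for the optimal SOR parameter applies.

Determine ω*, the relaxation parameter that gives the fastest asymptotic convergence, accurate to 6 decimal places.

ω* = 1.934659

spectrum of D⁻¹(L+U) = {cos(kπ/93) : 1≤k≤92}; ρ_J = cos(π/93) = 0.999429.
√(1 − cos²(π/93)) = sin(π/93) ≈ 0.0337741.
ω* = 2 / (1 + 0.0337741) = 2 / 1.0337741 ≈ 1.934659.
ρ_SOR = ω* − 1 ≈ 0.934659.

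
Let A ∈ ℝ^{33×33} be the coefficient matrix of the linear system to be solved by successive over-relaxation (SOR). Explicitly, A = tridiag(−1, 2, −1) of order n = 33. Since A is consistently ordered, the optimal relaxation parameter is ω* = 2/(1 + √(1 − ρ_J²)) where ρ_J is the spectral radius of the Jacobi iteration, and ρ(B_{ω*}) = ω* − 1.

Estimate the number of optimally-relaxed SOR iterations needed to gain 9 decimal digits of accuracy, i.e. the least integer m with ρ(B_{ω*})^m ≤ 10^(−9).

m = 112

B_J for the 33×33 system has eigenvalues cos(kπ/34); ρ_J = cos(π/34) = 0.9957342.
root = sin(π/34) = 0.0922684  (since 1−cos² = sin²).
Then 2/(1+√(1−ρ_J²)) = 2/(1+0.0922684); ω* = 2/1.0922684 = 1.8310518.
Hence ρ(B_{ω*}) = 1.8310518 − 1 = 0.8310518.
(0.8310518)^m ≤ 10^{−9}  ⇒  m·ln(0.8310518) ≤ −9·ln10  ⇒  m ≥ 111.980  ⇒  m = 112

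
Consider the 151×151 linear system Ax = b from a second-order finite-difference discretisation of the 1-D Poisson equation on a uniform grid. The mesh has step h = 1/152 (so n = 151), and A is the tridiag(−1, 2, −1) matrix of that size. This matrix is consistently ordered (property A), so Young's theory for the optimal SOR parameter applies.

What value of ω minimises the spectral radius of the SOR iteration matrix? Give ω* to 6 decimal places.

With n=151, ρ(Jacobi) = cos(π/152) = 0.999786.
√(1−ρ_J²) = |sin(π/152)| = 0.0206669
Young: ω* = 2/(1+√(1−ρ_J²)) = 2/(1+0.0206669) = 2/1.0206669 = 1.959503.
ρ_SOR = ω* − 1 = 1.959503 − 1 = 0.959503.

ω* = 1.959503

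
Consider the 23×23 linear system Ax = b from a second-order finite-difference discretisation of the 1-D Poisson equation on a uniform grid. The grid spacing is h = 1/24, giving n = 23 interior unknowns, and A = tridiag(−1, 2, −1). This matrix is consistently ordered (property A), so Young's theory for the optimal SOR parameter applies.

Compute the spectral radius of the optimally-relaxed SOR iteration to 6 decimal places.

ρ_SOR = 0.769088

½·tridiag(1,0,1) at n=23: λ_k = cos(kπ/24); max |λ| at k=1 ⇒ ρ_J = cos(π/24) ≈ 0.991445.
1 − cos²(π/24) = sin²(π/24) ⇒ √(1−ρ_J²) = sin(π/24) = 0.1305262.
ω* = 2/(1 + 0.1305262) = 2/1.1305262 = 1.769088.
ρ_SOR = ω* − 1 ≈ 0.769088.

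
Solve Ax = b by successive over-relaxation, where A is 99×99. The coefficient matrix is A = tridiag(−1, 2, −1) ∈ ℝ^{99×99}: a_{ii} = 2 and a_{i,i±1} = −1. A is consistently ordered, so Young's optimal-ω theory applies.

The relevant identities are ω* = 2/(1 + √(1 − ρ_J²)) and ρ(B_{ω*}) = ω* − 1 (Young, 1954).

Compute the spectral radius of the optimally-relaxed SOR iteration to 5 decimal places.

ρ_SOR = 0.93909

spectrum of D⁻¹(L+U) = {cos(kπ/100) : 1≤k≤99}; ρ_J = cos(π/100) = 0.99951.
root = sin(π/100) = 0.031411  (since 1−cos² = sin²).
So ω* = 2/1.031411 = 1.93909 (Young).
and ρ(B_{ω*}) = 1.93909 − 1 = 0.93909.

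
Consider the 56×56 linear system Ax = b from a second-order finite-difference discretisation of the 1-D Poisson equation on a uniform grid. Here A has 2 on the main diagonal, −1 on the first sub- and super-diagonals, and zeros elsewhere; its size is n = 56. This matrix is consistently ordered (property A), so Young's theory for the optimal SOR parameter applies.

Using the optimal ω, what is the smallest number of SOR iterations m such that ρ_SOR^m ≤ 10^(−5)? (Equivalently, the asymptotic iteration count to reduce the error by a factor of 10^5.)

½·tridiag(1,0,1) at n=56: λ_k = cos(kπ/57); max |λ| at k=1 ⇒ ρ_J = cos(π/57) ≈ 0.9984815.
√(1−ρ_J²) = |sin(π/57)| = 0.0550878
[ω*] 2 ÷ (1 + 0.0550878) = 2 ÷ 1.0550878 = 1.8955768.
ρ(B_{ω*}) = ω*−1 = 0.8955768
Need (0.8955768)^m ≤ 10^(−5): m ≥ 5·ln10/|ln 0.8955768| = 11.5129/0.110287 = 104.390 ⇒ m = 105.

m = 105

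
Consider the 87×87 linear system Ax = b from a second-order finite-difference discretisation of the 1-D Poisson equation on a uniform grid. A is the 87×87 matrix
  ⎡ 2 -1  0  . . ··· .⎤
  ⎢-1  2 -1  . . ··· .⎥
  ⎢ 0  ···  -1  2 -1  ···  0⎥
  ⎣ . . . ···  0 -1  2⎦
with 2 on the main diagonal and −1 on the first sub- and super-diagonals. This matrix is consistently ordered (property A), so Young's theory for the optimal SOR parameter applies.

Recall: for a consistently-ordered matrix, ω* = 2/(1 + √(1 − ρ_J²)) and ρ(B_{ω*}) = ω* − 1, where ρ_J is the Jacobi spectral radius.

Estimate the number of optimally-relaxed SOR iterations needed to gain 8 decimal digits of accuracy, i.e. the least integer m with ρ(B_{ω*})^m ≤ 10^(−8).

B_J for the 87×87 system has eigenvalues cos(kπ/88); ρ_J = cos(π/88) = 0.9993628.
√(1 − cos²(π/88)) = sin(π/88) ≈ 0.0356923.
[ω*] 2 ÷ (1 + 0.0356923) = 2 ÷ 1.0356923 = 1.9310755.
[ρ_SOR] ω* − 1 = 0.9310755.
m ≥ 8·ln10 / (−ln 0.9310755) = 257.939; smallest integer m = 258.

m = 258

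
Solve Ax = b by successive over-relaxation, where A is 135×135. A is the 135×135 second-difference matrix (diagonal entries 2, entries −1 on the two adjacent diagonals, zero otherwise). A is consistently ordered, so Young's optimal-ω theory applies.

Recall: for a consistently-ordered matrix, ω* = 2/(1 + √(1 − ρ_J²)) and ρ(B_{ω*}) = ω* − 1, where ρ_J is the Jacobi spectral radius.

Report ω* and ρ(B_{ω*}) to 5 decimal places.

[ρ_J] n=135: ρ(B_J) = cos(π/(n+1)) = cos(π/136) = 0.99973.
1 − cos²(π/136) = sin²(π/136) ⇒ √(1−ρ_J²) = sin(π/136) = 0.023098.
Then 2/(1+√(1−ρ_J²)) = 2/(1+0.023098); ω* = 2/1.023098 = 1.95485.
ρ_SOR = ω* − 1 ≈ 0.95485.

ω* = 1.95485, ρ_SOR = 0.95485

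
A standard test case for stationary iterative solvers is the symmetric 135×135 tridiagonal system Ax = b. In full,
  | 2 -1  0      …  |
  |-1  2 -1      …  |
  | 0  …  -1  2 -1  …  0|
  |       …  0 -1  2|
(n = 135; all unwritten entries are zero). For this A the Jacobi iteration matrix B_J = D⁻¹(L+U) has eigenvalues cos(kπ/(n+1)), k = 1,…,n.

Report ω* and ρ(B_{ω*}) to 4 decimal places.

B_J for the 135×135 system has eigenvalues cos(kπ/136); ρ_J = cos(π/136) = 0.9997.
1 − cos²(π/136) = sin²(π/136) ⇒ √(1−ρ_J²) = sin(π/136) = 0.02310.
ω* = 2/(1+0.02310) = 1.9548
and ρ(B_{ω*}) = 1.9548 − 1 = 0.9548.

ω* = 1.9548, ρ_SOR = 0.9548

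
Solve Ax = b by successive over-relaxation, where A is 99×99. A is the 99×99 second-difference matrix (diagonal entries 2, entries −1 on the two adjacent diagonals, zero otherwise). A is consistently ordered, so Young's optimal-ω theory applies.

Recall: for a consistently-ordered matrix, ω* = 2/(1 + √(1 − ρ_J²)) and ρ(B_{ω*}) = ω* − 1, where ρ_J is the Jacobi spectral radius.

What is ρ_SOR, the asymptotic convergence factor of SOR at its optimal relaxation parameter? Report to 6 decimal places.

ρ_SOR = 0.939092

spectrum of D⁻¹(L+U) = {cos(kπ/100) : 1≤k≤99}; ρ_J = cos(π/100) = 0.999507.
√(1 − cos²(π/100)) = sin(π/100) ≈ 0.0314108.
Young: ω* = 2/(1+√(1−ρ_J²)) = 2/(1+0.0314108) = 2/1.0314108 = 1.939092.
ρ(B_{ω*}) = ω*−1 = 0.939092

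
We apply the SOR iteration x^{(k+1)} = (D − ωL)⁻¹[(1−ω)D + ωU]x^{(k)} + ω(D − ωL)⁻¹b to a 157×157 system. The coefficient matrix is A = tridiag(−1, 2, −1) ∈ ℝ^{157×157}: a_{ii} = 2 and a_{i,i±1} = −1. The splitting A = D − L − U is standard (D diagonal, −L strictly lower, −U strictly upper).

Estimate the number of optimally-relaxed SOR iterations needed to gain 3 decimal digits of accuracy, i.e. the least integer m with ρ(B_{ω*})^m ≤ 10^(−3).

m = 174

B_J for the 157×157 system has eigenvalues cos(kπ/158); ρ_J = cos(π/158) = 0.9998023.
√(1−ρ_J²) = |sin(π/158)| = 0.0198822
ω* = 2/(1+0.0198822) = 1.9610108
[ρ_SOR] ω* − 1 = 0.9610108.
ρ_SOR^m ≤ 10^(−3) ⇔ m ≥ 3·ln10/(−ln 0.9610108) = 6.90776/0.0397696 = 173.694; m = ⌈173.694⌉ = 174.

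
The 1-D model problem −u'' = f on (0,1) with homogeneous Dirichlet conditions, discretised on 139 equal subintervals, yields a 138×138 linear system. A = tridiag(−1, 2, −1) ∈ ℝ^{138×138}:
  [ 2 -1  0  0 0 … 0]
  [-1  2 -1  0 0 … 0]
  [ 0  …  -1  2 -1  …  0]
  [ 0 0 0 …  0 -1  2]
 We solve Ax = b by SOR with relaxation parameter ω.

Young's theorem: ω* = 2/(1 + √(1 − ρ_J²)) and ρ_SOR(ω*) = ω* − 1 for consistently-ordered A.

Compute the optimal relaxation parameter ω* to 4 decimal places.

ρ_J = max_k |cos(kπ/139)| = cos(π/139) = 0.9997
1 − cos²(π/139) = sin²(π/139) ⇒ √(1−ρ_J²) = sin(π/139) = 0.02260.
ω* = 2/(1 + 0.02260) = 2/1.02260 = 1.9558.
At ω = 1.9558 every |λ(B_ω)| = ω−1, so ρ_SOR = 0.9558.

ω* = 1.9558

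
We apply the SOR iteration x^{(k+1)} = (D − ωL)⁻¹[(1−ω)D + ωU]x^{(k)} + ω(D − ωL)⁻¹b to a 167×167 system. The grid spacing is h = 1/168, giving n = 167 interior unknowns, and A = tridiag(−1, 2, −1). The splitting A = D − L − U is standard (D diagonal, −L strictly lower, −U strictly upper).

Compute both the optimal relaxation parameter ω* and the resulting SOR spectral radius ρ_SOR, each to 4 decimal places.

B_J for the 167×167 system has eigenvalues cos(kπ/168); ρ_J = cos(π/168) = 0.9998.
√(1−ρ_J²) simplifies to sin(π/168) = 0.01870.
ω* = 2/(1 + 0.01870) = 2/1.01870 = 1.9633.
ρ_SOR = ω* − 1 = 1.9633 − 1 = 0.9633.

ω* = 1.9633, ρ_SOR = 0.9633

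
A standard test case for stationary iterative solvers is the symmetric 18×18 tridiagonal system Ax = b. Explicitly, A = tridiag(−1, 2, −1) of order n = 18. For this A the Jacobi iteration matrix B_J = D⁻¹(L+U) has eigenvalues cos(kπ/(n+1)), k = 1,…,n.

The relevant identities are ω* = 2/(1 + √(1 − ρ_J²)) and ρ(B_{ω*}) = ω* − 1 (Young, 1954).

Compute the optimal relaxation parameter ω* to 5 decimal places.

ω* = 1.71734

n=18: λ(B_J) = 1 − λ(A)/2 = cos(kπ/19); k=1 gives ρ_J = 0.98636.
1 − cos²(π/19) = sin²(π/19) ⇒ √(1−ρ_J²) = sin(π/19) = 0.164595.
[ω*] 2 ÷ (1 + 0.164595) = 2 ÷ 1.164595 = 1.71734.
ρ_SOR = ω* − 1 ≈ 0.71734.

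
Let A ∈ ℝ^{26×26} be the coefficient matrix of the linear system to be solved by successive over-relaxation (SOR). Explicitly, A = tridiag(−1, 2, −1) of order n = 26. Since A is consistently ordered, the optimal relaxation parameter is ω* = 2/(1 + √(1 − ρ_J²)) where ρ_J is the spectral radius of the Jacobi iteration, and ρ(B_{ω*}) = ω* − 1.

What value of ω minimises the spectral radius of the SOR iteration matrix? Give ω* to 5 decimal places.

n=26: λ(B_J) = 1 − λ(A)/2 = cos(kπ/27); k=1 gives ρ_J = 0.99324.
√(1−ρ_J²) = |sin(π/27)| = 0.116093
ω* = 2/(1+0.116093) = 1.79197
[ρ_SOR] ω* − 1 = 0.79197.

ω* = 1.79197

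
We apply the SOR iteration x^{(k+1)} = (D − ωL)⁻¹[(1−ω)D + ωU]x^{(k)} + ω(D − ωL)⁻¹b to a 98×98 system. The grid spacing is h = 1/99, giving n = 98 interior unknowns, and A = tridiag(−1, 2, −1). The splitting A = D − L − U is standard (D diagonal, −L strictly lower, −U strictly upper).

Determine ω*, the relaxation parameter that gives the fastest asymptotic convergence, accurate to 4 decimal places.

spectrum of D⁻¹(L+U) = {cos(kπ/99) : 1≤k≤98}; ρ_J = cos(π/99) = 0.9995.
√(1−ρ_J²) simplifies to sin(π/99) = 0.03173.
ω* = 2 / (1 + 0.03173) = 2 / 1.03173 ≈ 1.9385.
Hence ρ(B_{ω*}) = 1.9385 − 1 = 0.9385.

ω* = 1.9385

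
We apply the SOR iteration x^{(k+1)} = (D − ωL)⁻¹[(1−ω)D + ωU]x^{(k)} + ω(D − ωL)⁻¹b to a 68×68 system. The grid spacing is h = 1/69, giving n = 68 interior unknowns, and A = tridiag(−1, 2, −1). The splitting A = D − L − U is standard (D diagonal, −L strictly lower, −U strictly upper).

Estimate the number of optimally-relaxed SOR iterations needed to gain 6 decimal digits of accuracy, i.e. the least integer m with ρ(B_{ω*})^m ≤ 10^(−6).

ρ_J = max_k |cos(kπ/69)| = cos(π/69) = 0.9989637
root = sin(π/69) = 0.0455146  (since 1−cos² = sin²).
ω* = 2/(1 + 0.0455146) = 2/1.0455146 = 1.9129336.
ρ_SOR = ω* − 1 = 1.9129336 − 1 = 0.9129336.
(0.9129336)^m ≤ 10^{−6}  ⇒  m·ln(0.9129336) ≤ −6·ln10  ⇒  m ≥ 151.665  ⇒  m = 152

m = 152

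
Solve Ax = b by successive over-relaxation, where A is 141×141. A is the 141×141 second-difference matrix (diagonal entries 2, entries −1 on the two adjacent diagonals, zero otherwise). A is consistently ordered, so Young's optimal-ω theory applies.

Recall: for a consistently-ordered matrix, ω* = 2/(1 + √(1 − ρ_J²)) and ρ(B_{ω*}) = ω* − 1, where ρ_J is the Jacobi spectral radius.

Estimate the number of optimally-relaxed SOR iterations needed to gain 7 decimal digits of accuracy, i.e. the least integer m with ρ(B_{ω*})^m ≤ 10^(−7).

spectrum of D⁻¹(L+U) = {cos(kπ/142) : 1≤k≤141}; ρ_J = cos(π/142) = 0.9997553.
√(1−ρ_J²) = |sin(π/142)| = 0.0221221
ω* = 2/(1+0.0221221) = 1.9567134
ρ_SOR = ω* − 1 = 1.9567134 − 1 = 0.9567134.
ρ_SOR^m ≤ 10^(−7) ⇔ m ≥ 7·ln10/(−ln 0.9567134) = 16.1181/0.0442514 = 364.239; m = ⌈364.239⌉ = 365.

m = 365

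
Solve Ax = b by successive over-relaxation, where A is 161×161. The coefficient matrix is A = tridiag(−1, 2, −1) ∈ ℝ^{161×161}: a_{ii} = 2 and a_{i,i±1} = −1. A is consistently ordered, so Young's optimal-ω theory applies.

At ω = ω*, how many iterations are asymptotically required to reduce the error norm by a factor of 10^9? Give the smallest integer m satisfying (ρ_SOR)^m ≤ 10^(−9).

½·tridiag(1,0,1) at n=161: λ_k = cos(kπ/162); max |λ| at k=1 ⇒ ρ_J = cos(π/162) ≈ 0.9998120.
√(1−ρ_J²) simplifies to sin(π/162) = 0.0193913.
ω* = 2 / (1 + 0.0193913) = 2 / 1.0193913 ≈ 1.9619551.
and ρ(B_{ω*}) = 1.9619551 − 1 = 0.9619551.
9·ln10 = 20.7233; −ln(0.9619551) = 0.0387875; m = ⌈20.7233/0.0387875⌉ = ⌈534.278⌉ = 535.

m = 535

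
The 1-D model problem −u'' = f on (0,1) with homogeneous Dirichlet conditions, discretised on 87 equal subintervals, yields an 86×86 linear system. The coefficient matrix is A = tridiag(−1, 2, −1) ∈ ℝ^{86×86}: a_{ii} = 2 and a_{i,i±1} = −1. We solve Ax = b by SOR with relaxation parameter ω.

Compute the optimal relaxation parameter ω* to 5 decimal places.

With n=86, ρ(Jacobi) = cos(π/87) = 0.99935.
√(1 − cos²(π/87)) = sin(π/87) ≈ 0.036102.
ω* = 2 / (1 + 0.036102) = 2 / 1.036102 ≈ 1.93031.
Hence ρ(B_{ω*}) = 1.93031 − 1 = 0.93031.

ω* = 1.93031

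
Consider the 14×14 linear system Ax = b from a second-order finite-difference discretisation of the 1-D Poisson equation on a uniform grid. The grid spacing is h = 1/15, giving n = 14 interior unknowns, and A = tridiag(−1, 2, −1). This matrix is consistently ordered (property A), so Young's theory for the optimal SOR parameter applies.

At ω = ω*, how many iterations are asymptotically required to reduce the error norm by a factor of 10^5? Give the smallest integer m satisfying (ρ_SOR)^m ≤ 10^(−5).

n=14: λ(B_J) = 1 − λ(A)/2 = cos(kπ/15); k=1 gives ρ_J = 0.9781476.
root = sin(π/15) = 0.2079117  (since 1−cos² = sin²).
ω* = 2/(1+0.2079117) = 1.6557502
Hence ρ(B_{ω*}) = 1.6557502 − 1 = 0.6557502.
ρ_SOR^m ≤ 10^(−5) ⇔ m ≥ 5·ln10/(−ln 0.6557502) = 11.5129/0.421975 = 27.283; m = ⌈27.283⌉ = 28.

m = 28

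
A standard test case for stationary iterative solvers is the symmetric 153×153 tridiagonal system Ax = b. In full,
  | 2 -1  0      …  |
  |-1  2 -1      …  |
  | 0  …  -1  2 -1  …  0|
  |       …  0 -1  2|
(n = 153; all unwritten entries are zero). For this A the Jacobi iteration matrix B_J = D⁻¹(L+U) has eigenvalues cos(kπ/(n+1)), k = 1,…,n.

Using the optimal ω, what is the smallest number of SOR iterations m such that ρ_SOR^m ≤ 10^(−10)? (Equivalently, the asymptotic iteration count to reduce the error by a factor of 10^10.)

With n=153, ρ(Jacobi) = cos(π/154) = 0.9997919.
√(1−ρ_J²) simplifies to sin(π/154) = 0.0203985.
So ω* = 2/1.0203985 = 1.9600186 (Young).
At ω = 1.9600186 every |λ(B_ω)| = ω−1, so ρ_SOR = 0.9600186.
10·ln10 = 23.0259; −ln(0.9600186) = 0.0408026; m = ⌈23.0259/0.0408026⌉ = ⌈564.324⌉ = 565.

m = 565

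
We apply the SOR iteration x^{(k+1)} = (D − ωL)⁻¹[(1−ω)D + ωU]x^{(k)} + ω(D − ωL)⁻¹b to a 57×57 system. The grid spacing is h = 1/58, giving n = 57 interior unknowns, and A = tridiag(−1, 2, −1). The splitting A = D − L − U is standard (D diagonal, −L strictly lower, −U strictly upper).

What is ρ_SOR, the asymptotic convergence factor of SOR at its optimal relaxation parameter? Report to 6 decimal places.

B_J for the 57×57 system has eigenvalues cos(kπ/58); ρ_J = cos(π/58) = 0.998533.
√(1−ρ_J²) simplifies to sin(π/58) = 0.0541389.
ω* = 2/(1+0.0541389) = 1.897283
ρ_SOR = ω* − 1 ≈ 0.897283.

ρ_SOR = 0.897283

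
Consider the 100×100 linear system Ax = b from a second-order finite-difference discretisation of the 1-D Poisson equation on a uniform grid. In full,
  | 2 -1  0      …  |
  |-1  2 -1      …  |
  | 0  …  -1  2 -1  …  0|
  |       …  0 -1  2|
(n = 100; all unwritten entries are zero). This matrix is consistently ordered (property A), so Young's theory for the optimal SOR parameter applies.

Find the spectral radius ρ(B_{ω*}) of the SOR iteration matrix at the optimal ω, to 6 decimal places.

ρ_SOR = 0.939676

½·tridiag(1,0,1) at n=100: λ_k = cos(kπ/101); max |λ| at k=1 ⇒ ρ_J = cos(π/101) ≈ 0.999516.
√(1−ρ_J²) = |sin(π/101)| = 0.0310999
ω* = 2 / (1 + 0.0310999) = 2 / 1.0310999 ≈ 1.939676.
ρ(B_{ω*}) = ω*−1 = 0.939676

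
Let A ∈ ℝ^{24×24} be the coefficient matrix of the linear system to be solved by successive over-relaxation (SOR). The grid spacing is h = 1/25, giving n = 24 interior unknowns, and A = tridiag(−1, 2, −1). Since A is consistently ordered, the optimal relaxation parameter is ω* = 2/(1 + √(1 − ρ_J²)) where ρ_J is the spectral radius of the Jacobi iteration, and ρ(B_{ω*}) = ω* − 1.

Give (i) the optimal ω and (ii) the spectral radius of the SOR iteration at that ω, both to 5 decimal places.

ω* = 1.77725, ρ_SOR = 0.77725

n=24: λ(B_J) = 1 − λ(A)/2 = cos(kπ/25); k=1 gives ρ_J = 0.99211.
1 − cos²(π/25) = sin²(π/25) ⇒ √(1−ρ_J²) = sin(π/25) = 0.125333.
So ω* = 2/1.125333 = 1.77725 (Young).
At ω = 1.77725 every |λ(B_ω)| = ω−1, so ρ_SOR = 0.77725.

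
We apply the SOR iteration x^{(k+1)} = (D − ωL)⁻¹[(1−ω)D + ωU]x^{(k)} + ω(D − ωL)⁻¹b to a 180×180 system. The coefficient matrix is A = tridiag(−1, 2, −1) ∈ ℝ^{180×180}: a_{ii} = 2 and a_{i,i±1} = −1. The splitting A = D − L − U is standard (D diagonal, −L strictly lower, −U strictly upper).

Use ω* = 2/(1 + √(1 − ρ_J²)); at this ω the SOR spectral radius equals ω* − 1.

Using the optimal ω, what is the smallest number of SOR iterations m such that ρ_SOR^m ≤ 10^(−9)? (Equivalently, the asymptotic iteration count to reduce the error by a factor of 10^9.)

With n=180, ρ(Jacobi) = cos(π/181) = 0.9998494.
root = sin(π/181) = 0.0173560  (since 1−cos² = sin²).
ω* = 2 / (1 + 0.0173560) = 2 / 1.0173560 ≈ 1.9658802.
[ρ_SOR] ω* − 1 = 0.9658802.
Need (0.9658802)^m ≤ 10^(−9): m ≥ 9·ln10/|ln 0.9658802| = 20.7233/0.0347155 = 596.947 ⇒ m = 597.

m = 597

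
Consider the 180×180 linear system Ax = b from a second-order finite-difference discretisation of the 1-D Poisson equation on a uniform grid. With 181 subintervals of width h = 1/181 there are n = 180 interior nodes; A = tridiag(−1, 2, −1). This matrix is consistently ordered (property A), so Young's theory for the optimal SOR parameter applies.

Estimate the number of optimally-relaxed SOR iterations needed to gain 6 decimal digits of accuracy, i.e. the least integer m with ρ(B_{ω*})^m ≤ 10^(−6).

m = 398

ρ_J = max_k |cos(kπ/181)| = cos(π/181) = 0.9998494
√(1−ρ_J²) = |sin(π/181)| = 0.0173560
So ω* = 2/1.0173560 = 1.9658802 (Young).
and ρ(B_{ω*}) = 1.9658802 − 1 = 0.9658802.
m ≥ 6·ln10 / (−ln 0.9658802) = 397.963; smallest integer m = 398.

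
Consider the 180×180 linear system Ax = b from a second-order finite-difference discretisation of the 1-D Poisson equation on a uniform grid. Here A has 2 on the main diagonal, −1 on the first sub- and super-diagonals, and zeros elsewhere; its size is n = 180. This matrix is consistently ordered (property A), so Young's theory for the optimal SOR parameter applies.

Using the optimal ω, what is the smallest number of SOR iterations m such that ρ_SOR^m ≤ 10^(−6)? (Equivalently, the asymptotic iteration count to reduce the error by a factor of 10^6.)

m = 398

½·tridiag(1,0,1) at n=180: λ_k = cos(kπ/181); max |λ| at k=1 ⇒ ρ_J = cos(π/181) ≈ 0.9998494.
√(1 − cos²(π/181)) = sin(π/181) ≈ 0.0173560.
ω* = 2/(1+0.0173560) = 1.9658802
ρ_SOR = ω* − 1 = 1.9658802 − 1 = 0.9658802.
6·ln10 = 13.8155; −ln(0.9658802) = 0.0347155; m = ⌈13.8155/0.0347155⌉ = ⌈397.963⌉ = 398.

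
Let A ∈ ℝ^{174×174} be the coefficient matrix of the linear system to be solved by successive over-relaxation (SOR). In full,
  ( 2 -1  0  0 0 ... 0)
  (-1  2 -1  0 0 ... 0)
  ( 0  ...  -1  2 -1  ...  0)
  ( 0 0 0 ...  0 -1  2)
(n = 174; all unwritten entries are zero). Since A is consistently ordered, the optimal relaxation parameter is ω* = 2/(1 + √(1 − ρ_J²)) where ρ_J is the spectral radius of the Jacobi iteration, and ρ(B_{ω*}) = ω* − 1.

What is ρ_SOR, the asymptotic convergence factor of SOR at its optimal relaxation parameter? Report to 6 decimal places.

With n=174, ρ(Jacobi) = cos(π/175) = 0.999839.
1 − cos²(π/175) = sin²(π/175) ⇒ √(1−ρ_J²) = sin(π/175) = 0.0179510.
ω* = 2/(1 + 0.0179510) = 2/1.0179510 = 1.964731.
At ω = 1.964731 every |λ(B_ω)| = ω−1, so ρ_SOR = 0.964731.

ρ_SOR = 0.964731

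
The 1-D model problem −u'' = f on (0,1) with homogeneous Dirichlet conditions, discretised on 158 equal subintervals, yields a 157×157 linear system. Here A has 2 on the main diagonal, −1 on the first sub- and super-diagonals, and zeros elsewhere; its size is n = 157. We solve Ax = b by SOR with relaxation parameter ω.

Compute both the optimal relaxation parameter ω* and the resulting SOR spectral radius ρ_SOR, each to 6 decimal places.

ω* = 1.961011, ρ_SOR = 0.961011

With n=157, ρ(Jacobi) = cos(π/158) = 0.999802.
1 − cos²(π/158) = sin²(π/158) ⇒ √(1−ρ_J²) = sin(π/158) = 0.0198822.
Then 2/(1+√(1−ρ_J²)) = 2/(1+0.0198822); ω* = 2/1.0198822 = 1.961011.
[ρ_SOR] ω* − 1 = 0.961011.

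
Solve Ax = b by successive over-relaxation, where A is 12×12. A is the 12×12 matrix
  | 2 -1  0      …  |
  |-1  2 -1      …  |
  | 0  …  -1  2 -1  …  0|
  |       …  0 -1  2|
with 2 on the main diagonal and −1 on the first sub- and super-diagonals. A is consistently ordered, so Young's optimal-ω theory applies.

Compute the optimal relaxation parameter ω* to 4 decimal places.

½·tridiag(1,0,1) at n=12: λ_k = cos(kπ/13); max |λ| at k=1 ⇒ ρ_J = cos(π/13) ≈ 0.9709.
root = sin(π/13) = 0.23932  (since 1−cos² = sin²).
ω* = 2 / (1 + 0.23932) = 2 / 1.23932 ≈ 1.6138.
and ρ(B_{ω*}) = 1.6138 − 1 = 0.6138.

ω* = 1.6138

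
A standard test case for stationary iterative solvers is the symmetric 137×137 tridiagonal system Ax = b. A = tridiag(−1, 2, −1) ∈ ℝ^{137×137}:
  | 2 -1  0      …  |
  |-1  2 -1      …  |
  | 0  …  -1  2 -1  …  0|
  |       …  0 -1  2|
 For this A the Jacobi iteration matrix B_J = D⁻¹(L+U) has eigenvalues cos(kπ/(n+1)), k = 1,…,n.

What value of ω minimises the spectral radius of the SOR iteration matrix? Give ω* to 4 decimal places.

[ρ_J] n=137: ρ(B_J) = cos(π/(n+1)) = cos(π/138) = 0.9997.
1 − cos²(π/138) = sin²(π/138) ⇒ √(1−ρ_J²) = sin(π/138) = 0.02276.
ω* = 2/(1+0.02276) = 1.9555
Hence ρ(B_{ω*}) = 1.9555 − 1 = 0.9555.

ω* = 1.9555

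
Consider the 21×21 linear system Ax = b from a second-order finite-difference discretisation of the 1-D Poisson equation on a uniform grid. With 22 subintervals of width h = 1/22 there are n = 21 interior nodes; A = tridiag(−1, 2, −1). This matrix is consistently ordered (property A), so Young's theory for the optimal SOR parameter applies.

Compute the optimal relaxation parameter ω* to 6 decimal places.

With n=21, ρ(Jacobi) = cos(π/22) = 0.989821.
√(1−ρ_J²) = |sin(π/22)| = 0.1423148
Young: ω* = 2/(1+√(1−ρ_J²)) = 2/(1+0.1423148) = 2/1.1423148 = 1.750831.
ρ_SOR = ω* − 1 = 1.750831 − 1 = 0.750831.

ω* = 1.750831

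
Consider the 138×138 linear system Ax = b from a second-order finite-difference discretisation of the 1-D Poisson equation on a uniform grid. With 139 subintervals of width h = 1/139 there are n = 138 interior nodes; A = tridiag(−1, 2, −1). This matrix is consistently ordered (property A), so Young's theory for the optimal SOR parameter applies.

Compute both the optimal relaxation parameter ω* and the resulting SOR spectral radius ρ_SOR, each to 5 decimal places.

ω* = 1.95580, ρ_SOR = 0.95580

ρ_J = max_k |cos(kπ/139)| = cos(π/139) = 0.99974
√(1 − cos²(π/139)) = sin(π/139) ≈ 0.022599.
Young: ω* = 2/(1+√(1−ρ_J²)) = 2/(1+0.022599) = 2/1.022599 = 1.95580.
[ρ_SOR] ω* − 1 = 0.95580.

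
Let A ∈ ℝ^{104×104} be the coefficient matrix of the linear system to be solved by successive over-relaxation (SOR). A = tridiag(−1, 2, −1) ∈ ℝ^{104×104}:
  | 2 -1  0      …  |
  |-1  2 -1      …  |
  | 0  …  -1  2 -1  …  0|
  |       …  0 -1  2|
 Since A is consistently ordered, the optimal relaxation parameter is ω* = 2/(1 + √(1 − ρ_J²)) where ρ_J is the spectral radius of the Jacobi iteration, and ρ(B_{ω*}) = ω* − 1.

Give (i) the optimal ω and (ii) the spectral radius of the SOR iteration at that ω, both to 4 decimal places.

ω* = 1.9419, ρ_SOR = 0.9419

With n=104, ρ(Jacobi) = cos(π/105) = 0.9996.
1 − cos²(π/105) = sin²(π/105) ⇒ √(1−ρ_J²) = sin(π/105) = 0.02992.
[ω*] 2 ÷ (1 + 0.02992) = 2 ÷ 1.02992 = 1.9419.
ρ_SOR = ω* − 1 ≈ 0.9419.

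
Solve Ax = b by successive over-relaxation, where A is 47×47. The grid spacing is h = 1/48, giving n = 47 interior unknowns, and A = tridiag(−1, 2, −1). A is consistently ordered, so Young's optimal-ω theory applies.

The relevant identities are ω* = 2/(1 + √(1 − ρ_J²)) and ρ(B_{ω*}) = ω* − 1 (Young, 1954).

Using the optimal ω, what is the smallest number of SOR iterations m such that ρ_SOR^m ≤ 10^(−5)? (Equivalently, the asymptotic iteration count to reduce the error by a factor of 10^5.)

spectrum of D⁻¹(L+U) = {cos(kπ/48) : 1≤k≤47}; ρ_J = cos(π/48) = 0.9978589.
root = sin(π/48) = 0.0654031  (since 1−cos² = sin²).
ω* = 2 / (1 + 0.0654031) = 2 / 1.0654031 ≈ 1.8772237.
At ω = 1.8772237 every |λ(B_ω)| = ω−1, so ρ_SOR = 0.8772237.
m ≥ 5·ln10 / (−ln 0.8772237) = 87.889; smallest integer m = 88.

m = 88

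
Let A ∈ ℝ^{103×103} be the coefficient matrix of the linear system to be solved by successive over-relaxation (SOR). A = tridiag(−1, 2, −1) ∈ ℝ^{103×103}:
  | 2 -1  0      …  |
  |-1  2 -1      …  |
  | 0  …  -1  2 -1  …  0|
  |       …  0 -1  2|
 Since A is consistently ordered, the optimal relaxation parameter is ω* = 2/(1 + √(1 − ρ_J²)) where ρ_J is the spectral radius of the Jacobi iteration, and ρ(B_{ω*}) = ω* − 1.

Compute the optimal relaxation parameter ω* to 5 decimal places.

spectrum of D⁻¹(L+U) = {cos(kπ/104) : 1≤k≤103}; ρ_J = cos(π/104) = 0.99954.
√(1 − cos²(π/104)) = sin(π/104) ≈ 0.030203.
Young: ω* = 2/(1+√(1−ρ_J²)) = 2/(1+0.030203) = 2/1.030203 = 1.94136.
ρ_SOR = ω* − 1 = 1.94136 − 1 = 0.94136.

ω* = 1.94136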